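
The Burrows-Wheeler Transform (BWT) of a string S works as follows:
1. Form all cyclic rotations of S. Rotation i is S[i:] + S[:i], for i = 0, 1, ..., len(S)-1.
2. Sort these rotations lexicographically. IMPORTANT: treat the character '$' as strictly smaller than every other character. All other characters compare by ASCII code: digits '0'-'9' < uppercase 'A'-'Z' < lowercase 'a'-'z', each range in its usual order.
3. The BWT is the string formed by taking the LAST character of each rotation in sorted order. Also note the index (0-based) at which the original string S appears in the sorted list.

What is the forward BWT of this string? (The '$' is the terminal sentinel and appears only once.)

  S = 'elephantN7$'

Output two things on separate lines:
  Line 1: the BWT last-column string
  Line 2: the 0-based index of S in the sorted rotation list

All 11 rotations (rotation i = S[i:]+S[:i]):
  rot[0] = elephantN7$
  rot[1] = lephantN7$e
  rot[2] = ephantN7$el
  rot[3] = phantN7$ele
  rot[4] = hantN7$elep
  rot[5] = antN7$eleph
  rot[6] = ntN7$elepha
  rot[7] = tN7$elephan
  rot[8] = N7$elephant
  rot[9] = 7$elephantN
  rot[10] = $elephantN7
Sorted (with $ < everything):
  sorted[0] = $elephantN7  (last char: '7')
  sorted[1] = 7$elephantN  (last char: 'N')
  sorted[2] = N7$elephant  (last char: 't')
  sorted[3] = antN7$eleph  (last char: 'h')
  sorted[4] = elephantN7$  (last char: '$')
  sorted[5] = ephantN7$el  (last char: 'l')
  sorted[6] = hantN7$elep  (last char: 'p')
  sorted[7] = lephantN7$e  (last char: 'e')
  sorted[8] = ntN7$elepha  (last char: 'a')
  sorted[9] = phantN7$ele  (last char: 'e')
  sorted[10] = tN7$elephan  (last char: 'n')
Last column: 7Nth$lpeaen
Original string S is at sorted index 4

Answer: 7Nth$lpeaen
4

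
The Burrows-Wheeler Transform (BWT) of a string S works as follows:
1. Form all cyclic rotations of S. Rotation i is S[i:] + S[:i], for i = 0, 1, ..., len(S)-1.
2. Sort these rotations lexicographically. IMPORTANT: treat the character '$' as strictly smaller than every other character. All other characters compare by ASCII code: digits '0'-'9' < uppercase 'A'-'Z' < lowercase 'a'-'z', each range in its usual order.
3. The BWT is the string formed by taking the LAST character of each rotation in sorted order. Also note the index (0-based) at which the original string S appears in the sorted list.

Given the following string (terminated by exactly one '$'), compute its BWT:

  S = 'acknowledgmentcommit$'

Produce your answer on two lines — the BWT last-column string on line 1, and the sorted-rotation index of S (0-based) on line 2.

Answer: t$atelmdmcwgmokecnino
1

Derivation:
All 21 rotations (rotation i = S[i:]+S[:i]):
  rot[0] = acknowledgmentcommit$
  rot[1] = cknowledgmentcommit$a
  rot[2] = knowledgmentcommit$ac
  rot[3] = nowledgmentcommit$ack
  rot[4] = owledgmentcommit$ackn
  rot[5] = wledgmentcommit$ackno
  rot[6] = ledgmentcommit$acknow
  rot[7] = edgmentcommit$acknowl
  rot[8] = dgmentcommit$acknowle
  rot[9] = gmentcommit$acknowled
  rot[10] = mentcommit$acknowledg
  rot[11] = entcommit$acknowledgm
  rot[12] = ntcommit$acknowledgme
  rot[13] = tcommit$acknowledgmen
  rot[14] = commit$acknowledgment
  rot[15] = ommit$acknowledgmentc
  rot[16] = mmit$acknowledgmentco
  rot[17] = mit$acknowledgmentcom
  rot[18] = it$acknowledgmentcomm
  rot[19] = t$acknowledgmentcommi
  rot[20] = $acknowledgmentcommit
Sorted (with $ < everything):
  sorted[0] = $acknowledgmentcommit  (last char: 't')
  sorted[1] = acknowledgmentcommit$  (last char: '$')
  sorted[2] = cknowledgmentcommit$a  (last char: 'a')
  sorted[3] = commit$acknowledgment  (last char: 't')
  sorted[4] = dgmentcommit$acknowle  (last char: 'e')
  sorted[5] = edgmentcommit$acknowl  (last char: 'l')
  sorted[6] = entcommit$acknowledgm  (last char: 'm')
  sorted[7] = gmentcommit$acknowled  (last char: 'd')
  sorted[8] = it$acknowledgmentcomm  (last char: 'm')
  sorted[9] = knowledgmentcommit$ac  (last char: 'c')
  sorted[10] = ledgmentcommit$acknow  (last char: 'w')
  sorted[11] = mentcommit$acknowledg  (last char: 'g')
  sorted[12] = mit$acknowledgmentcom  (last char: 'm')
  sorted[13] = mmit$acknowledgmentco  (last char: 'o')
  sorted[14] = nowledgmentcommit$ack  (last char: 'k')
  sorted[15] = ntcommit$acknowledgme  (last char: 'e')
  sorted[16] = ommit$acknowledgmentc  (last char: 'c')
  sorted[17] = owledgmentcommit$ackn  (last char: 'n')
  sorted[18] = t$acknowledgmentcommi  (last char: 'i')
  sorted[19] = tcommit$acknowledgmen  (last char: 'n')
  sorted[20] = wledgmentcommit$ackno  (last char: 'o')
Last column: t$atelmdmcwgmokecnino
Original string S is at sorted index 1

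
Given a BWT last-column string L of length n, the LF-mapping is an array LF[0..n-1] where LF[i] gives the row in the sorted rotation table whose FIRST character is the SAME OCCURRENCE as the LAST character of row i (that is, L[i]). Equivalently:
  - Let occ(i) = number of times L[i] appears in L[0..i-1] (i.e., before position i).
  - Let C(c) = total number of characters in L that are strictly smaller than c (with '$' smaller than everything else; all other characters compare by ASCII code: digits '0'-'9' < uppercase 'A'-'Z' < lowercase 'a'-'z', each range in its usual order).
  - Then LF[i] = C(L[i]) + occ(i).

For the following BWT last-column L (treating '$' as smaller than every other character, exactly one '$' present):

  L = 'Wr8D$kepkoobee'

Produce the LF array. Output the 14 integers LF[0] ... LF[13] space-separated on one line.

Char counts: '$':1, '8':1, 'D':1, 'W':1, 'b':1, 'e':3, 'k':2, 'o':2, 'p':1, 'r':1
C (first-col start): C('$')=0, C('8')=1, C('D')=2, C('W')=3, C('b')=4, C('e')=5, C('k')=8, C('o')=10, C('p')=12, C('r')=13
L[0]='W': occ=0, LF[0]=C('W')+0=3+0=3
L[1]='r': occ=0, LF[1]=C('r')+0=13+0=13
L[2]='8': occ=0, LF[2]=C('8')+0=1+0=1
L[3]='D': occ=0, LF[3]=C('D')+0=2+0=2
L[4]='$': occ=0, LF[4]=C('$')+0=0+0=0
L[5]='k': occ=0, LF[5]=C('k')+0=8+0=8
L[6]='e': occ=0, LF[6]=C('e')+0=5+0=5
L[7]='p': occ=0, LF[7]=C('p')+0=12+0=12
L[8]='k': occ=1, LF[8]=C('k')+1=8+1=9
L[9]='o': occ=0, LF[9]=C('o')+0=10+0=10
L[10]='o': occ=1, LF[10]=C('o')+1=10+1=11
L[11]='b': occ=0, LF[11]=C('b')+0=4+0=4
L[12]='e': occ=1, LF[12]=C('e')+1=5+1=6
L[13]='e': occ=2, LF[13]=C('e')+2=5+2=7

Answer: 3 13 1 2 0 8 5 12 9 10 11 4 6 7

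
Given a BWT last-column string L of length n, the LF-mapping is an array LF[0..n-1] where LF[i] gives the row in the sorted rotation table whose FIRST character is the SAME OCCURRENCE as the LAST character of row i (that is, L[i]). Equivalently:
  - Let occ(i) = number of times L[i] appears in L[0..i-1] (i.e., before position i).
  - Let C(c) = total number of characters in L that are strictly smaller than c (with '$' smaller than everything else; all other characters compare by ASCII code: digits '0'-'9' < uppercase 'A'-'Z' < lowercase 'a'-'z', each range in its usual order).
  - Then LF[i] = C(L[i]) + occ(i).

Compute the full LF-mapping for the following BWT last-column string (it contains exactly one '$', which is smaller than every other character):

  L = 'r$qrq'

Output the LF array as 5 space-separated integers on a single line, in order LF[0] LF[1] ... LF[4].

Answer: 3 0 1 4 2

Derivation:
Char counts: '$':1, 'q':2, 'r':2
C (first-col start): C('$')=0, C('q')=1, C('r')=3
L[0]='r': occ=0, LF[0]=C('r')+0=3+0=3
L[1]='$': occ=0, LF[1]=C('$')+0=0+0=0
L[2]='q': occ=0, LF[2]=C('q')+0=1+0=1
L[3]='r': occ=1, LF[3]=C('r')+1=3+1=4
L[4]='q': occ=1, LF[4]=C('q')+1=1+1=2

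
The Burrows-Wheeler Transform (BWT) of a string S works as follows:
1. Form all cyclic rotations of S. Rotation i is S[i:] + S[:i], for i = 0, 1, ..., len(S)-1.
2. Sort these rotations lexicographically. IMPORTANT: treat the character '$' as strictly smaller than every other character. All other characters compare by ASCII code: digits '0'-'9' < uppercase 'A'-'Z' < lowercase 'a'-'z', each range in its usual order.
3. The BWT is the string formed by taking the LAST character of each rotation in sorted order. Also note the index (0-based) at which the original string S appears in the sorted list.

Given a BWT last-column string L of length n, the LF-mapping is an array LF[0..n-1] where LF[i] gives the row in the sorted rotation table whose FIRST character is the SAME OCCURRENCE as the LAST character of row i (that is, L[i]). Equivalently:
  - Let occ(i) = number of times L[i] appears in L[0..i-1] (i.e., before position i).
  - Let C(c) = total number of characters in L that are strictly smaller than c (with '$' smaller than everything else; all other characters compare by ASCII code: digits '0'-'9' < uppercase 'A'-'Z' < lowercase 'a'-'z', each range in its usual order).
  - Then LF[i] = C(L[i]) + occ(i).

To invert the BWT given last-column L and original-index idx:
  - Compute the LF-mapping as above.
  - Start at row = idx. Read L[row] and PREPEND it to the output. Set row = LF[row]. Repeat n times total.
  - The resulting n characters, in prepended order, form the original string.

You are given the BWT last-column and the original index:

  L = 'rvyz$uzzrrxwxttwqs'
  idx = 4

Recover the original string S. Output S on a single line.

LF mapping: 2 9 14 15 0 8 16 17 3 4 12 10 13 6 7 11 1 5
Walk LF starting at row 4, prepending L[row]:
  step 1: row=4, L[4]='$', prepend. Next row=LF[4]=0
  step 2: row=0, L[0]='r', prepend. Next row=LF[0]=2
  step 3: row=2, L[2]='y', prepend. Next row=LF[2]=14
  step 4: row=14, L[14]='t', prepend. Next row=LF[14]=7
  step 5: row=7, L[7]='z', prepend. Next row=LF[7]=17
  step 6: row=17, L[17]='s', prepend. Next row=LF[17]=5
  step 7: row=5, L[5]='u', prepend. Next row=LF[5]=8
  step 8: row=8, L[8]='r', prepend. Next row=LF[8]=3
  step 9: row=3, L[3]='z', prepend. Next row=LF[3]=15
  step 10: row=15, L[15]='w', prepend. Next row=LF[15]=11
  step 11: row=11, L[11]='w', prepend. Next row=LF[11]=10
  step 12: row=10, L[10]='x', prepend. Next row=LF[10]=12
  step 13: row=12, L[12]='x', prepend. Next row=LF[12]=13
  step 14: row=13, L[13]='t', prepend. Next row=LF[13]=6
  step 15: row=6, L[6]='z', prepend. Next row=LF[6]=16
  step 16: row=16, L[16]='q', prepend. Next row=LF[16]=1
  step 17: row=1, L[1]='v', prepend. Next row=LF[1]=9
  step 18: row=9, L[9]='r', prepend. Next row=LF[9]=4
Reversed output: rvqztxxwwzrusztyr$

Answer: rvqztxxwwzrusztyr$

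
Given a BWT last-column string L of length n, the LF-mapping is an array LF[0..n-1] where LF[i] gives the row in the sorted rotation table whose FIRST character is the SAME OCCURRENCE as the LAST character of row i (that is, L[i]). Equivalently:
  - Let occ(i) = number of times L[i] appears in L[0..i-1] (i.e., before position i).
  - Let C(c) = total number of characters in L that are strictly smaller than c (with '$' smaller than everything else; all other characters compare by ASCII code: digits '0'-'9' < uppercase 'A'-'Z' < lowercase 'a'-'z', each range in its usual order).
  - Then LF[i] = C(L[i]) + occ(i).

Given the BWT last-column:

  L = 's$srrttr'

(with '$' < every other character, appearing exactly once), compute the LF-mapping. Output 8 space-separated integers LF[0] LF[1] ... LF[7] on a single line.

Char counts: '$':1, 'r':3, 's':2, 't':2
C (first-col start): C('$')=0, C('r')=1, C('s')=4, C('t')=6
L[0]='s': occ=0, LF[0]=C('s')+0=4+0=4
L[1]='$': occ=0, LF[1]=C('$')+0=0+0=0
L[2]='s': occ=1, LF[2]=C('s')+1=4+1=5
L[3]='r': occ=0, LF[3]=C('r')+0=1+0=1
L[4]='r': occ=1, LF[4]=C('r')+1=1+1=2
L[5]='t': occ=0, LF[5]=C('t')+0=6+0=6
L[6]='t': occ=1, LF[6]=C('t')+1=6+1=7
L[7]='r': occ=2, LF[7]=C('r')+2=1+2=3

Answer: 4 0 5 1 2 6 7 3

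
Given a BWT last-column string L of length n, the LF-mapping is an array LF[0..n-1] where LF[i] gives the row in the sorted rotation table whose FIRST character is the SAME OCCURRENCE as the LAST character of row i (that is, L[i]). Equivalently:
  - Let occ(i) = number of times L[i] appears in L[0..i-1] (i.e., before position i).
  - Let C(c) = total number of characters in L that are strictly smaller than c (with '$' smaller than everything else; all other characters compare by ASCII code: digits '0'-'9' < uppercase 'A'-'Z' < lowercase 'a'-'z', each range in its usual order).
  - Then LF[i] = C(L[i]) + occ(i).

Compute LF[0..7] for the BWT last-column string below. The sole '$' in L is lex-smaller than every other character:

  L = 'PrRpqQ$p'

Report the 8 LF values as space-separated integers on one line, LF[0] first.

Char counts: '$':1, 'P':1, 'Q':1, 'R':1, 'p':2, 'q':1, 'r':1
C (first-col start): C('$')=0, C('P')=1, C('Q')=2, C('R')=3, C('p')=4, C('q')=6, C('r')=7
L[0]='P': occ=0, LF[0]=C('P')+0=1+0=1
L[1]='r': occ=0, LF[1]=C('r')+0=7+0=7
L[2]='R': occ=0, LF[2]=C('R')+0=3+0=3
L[3]='p': occ=0, LF[3]=C('p')+0=4+0=4
L[4]='q': occ=0, LF[4]=C('q')+0=6+0=6
L[5]='Q': occ=0, LF[5]=C('Q')+0=2+0=2
L[6]='$': occ=0, LF[6]=C('$')+0=0+0=0
L[7]='p': occ=1, LF[7]=C('p')+1=4+1=5

Answer: 1 7 3 4 6 2 0 5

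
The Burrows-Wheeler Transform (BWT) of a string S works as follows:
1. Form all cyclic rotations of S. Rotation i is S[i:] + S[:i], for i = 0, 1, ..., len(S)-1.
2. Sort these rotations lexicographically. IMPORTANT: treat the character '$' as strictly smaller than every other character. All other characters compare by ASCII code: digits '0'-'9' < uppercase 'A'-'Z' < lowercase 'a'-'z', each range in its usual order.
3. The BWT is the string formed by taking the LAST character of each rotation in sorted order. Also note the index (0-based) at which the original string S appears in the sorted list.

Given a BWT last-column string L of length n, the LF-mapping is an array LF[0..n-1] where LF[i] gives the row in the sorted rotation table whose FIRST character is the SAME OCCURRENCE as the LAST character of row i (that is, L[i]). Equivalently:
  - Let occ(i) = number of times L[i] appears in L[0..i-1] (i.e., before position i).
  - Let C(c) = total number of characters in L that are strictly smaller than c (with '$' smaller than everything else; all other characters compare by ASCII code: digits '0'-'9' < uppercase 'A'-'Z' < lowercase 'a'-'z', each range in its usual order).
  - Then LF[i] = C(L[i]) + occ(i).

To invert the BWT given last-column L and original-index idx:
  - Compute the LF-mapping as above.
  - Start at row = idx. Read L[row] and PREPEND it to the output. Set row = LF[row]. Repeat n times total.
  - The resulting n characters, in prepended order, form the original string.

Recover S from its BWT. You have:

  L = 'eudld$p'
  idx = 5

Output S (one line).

Answer: puddle$

Derivation:
LF mapping: 3 6 1 4 2 0 5
Walk LF starting at row 5, prepending L[row]:
  step 1: row=5, L[5]='$', prepend. Next row=LF[5]=0
  step 2: row=0, L[0]='e', prepend. Next row=LF[0]=3
  step 3: row=3, L[3]='l', prepend. Next row=LF[3]=4
  step 4: row=4, L[4]='d', prepend. Next row=LF[4]=2
  step 5: row=2, L[2]='d', prepend. Next row=LF[2]=1
  step 6: row=1, L[1]='u', prepend. Next row=LF[1]=6
  step 7: row=6, L[6]='p', prepend. Next row=LF[6]=5
Reversed output: puddle$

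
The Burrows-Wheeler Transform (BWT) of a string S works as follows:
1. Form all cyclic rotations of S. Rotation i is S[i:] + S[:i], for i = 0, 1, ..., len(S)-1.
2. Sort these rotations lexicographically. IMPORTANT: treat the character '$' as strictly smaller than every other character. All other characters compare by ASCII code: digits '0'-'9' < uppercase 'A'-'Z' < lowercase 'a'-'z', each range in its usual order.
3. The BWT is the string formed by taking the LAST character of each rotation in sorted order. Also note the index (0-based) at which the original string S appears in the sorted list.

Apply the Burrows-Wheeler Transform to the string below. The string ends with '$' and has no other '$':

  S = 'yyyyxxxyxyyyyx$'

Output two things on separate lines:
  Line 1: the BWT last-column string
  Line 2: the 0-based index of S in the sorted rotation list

Answer: xyyxxyyyxyyyyx$
14

Derivation:
All 15 rotations (rotation i = S[i:]+S[:i]):
  rot[0] = yyyyxxxyxyyyyx$
  rot[1] = yyyxxxyxyyyyx$y
  rot[2] = yyxxxyxyyyyx$yy
  rot[3] = yxxxyxyyyyx$yyy
  rot[4] = xxxyxyyyyx$yyyy
  rot[5] = xxyxyyyyx$yyyyx
  rot[6] = xyxyyyyx$yyyyxx
  rot[7] = yxyyyyx$yyyyxxx
  rot[8] = xyyyyx$yyyyxxxy
  rot[9] = yyyyx$yyyyxxxyx
  rot[10] = yyyx$yyyyxxxyxy
  rot[11] = yyx$yyyyxxxyxyy
  rot[12] = yx$yyyyxxxyxyyy
  rot[13] = x$yyyyxxxyxyyyy
  rot[14] = $yyyyxxxyxyyyyx
Sorted (with $ < everything):
  sorted[0] = $yyyyxxxyxyyyyx  (last char: 'x')
  sorted[1] = x$yyyyxxxyxyyyy  (last char: 'y')
  sorted[2] = xxxyxyyyyx$yyyy  (last char: 'y')
  sorted[3] = xxyxyyyyx$yyyyx  (last char: 'x')
  sorted[4] = xyxyyyyx$yyyyxx  (last char: 'x')
  sorted[5] = xyyyyx$yyyyxxxy  (last char: 'y')
  sorted[6] = yx$yyyyxxxyxyyy  (last char: 'y')
  sorted[7] = yxxxyxyyyyx$yyy  (last char: 'y')
  sorted[8] = yxyyyyx$yyyyxxx  (last char: 'x')
  sorted[9] = yyx$yyyyxxxyxyy  (last char: 'y')
  sorted[10] = yyxxxyxyyyyx$yy  (last char: 'y')
  sorted[11] = yyyx$yyyyxxxyxy  (last char: 'y')
  sorted[12] = yyyxxxyxyyyyx$y  (last char: 'y')
  sorted[13] = yyyyx$yyyyxxxyx  (last char: 'x')
  sorted[14] = yyyyxxxyxyyyyx$  (last char: '$')
Last column: xyyxxyyyxyyyyx$
Original string S is at sorted index 14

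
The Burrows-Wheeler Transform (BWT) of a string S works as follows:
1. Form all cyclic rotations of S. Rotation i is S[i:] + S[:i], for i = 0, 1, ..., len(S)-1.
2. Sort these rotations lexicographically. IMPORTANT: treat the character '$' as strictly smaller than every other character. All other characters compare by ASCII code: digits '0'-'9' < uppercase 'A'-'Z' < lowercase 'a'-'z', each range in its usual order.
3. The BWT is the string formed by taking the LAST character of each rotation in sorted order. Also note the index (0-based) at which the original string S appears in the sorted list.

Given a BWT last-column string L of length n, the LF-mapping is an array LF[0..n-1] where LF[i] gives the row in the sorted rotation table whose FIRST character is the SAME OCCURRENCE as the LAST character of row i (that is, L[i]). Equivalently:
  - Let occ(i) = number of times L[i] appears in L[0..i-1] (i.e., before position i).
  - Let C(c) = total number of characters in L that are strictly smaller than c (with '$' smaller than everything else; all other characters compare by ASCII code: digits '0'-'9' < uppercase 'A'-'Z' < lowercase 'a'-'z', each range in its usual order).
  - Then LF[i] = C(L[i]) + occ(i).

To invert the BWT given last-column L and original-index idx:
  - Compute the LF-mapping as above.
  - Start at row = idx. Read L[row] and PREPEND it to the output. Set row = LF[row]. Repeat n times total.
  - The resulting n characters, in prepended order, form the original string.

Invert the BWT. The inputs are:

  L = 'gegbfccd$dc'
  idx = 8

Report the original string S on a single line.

Answer: fcgcdebcdg$

Derivation:
LF mapping: 9 7 10 1 8 2 3 5 0 6 4
Walk LF starting at row 8, prepending L[row]:
  step 1: row=8, L[8]='$', prepend. Next row=LF[8]=0
  step 2: row=0, L[0]='g', prepend. Next row=LF[0]=9
  step 3: row=9, L[9]='d', prepend. Next row=LF[9]=6
  step 4: row=6, L[6]='c', prepend. Next row=LF[6]=3
  step 5: row=3, L[3]='b', prepend. Next row=LF[3]=1
  step 6: row=1, L[1]='e', prepend. Next row=LF[1]=7
  step 7: row=7, L[7]='d', prepend. Next row=LF[7]=5
  step 8: row=5, L[5]='c', prepend. Next row=LF[5]=2
  step 9: row=2, L[2]='g', prepend. Next row=LF[2]=10
  step 10: row=10, L[10]='c', prepend. Next row=LF[10]=4
  step 11: row=4, L[4]='f', prepend. Next row=LF[4]=8
Reversed output: fcgcdebcdg$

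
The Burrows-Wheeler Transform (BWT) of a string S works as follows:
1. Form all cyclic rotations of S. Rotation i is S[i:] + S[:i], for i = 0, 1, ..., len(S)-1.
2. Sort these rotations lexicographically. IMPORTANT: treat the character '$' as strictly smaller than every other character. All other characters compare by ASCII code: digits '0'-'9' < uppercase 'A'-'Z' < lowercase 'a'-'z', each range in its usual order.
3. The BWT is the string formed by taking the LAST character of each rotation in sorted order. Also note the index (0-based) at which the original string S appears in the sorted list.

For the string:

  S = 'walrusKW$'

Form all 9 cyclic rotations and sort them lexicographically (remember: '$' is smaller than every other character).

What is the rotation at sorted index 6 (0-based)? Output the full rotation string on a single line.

Answer: sKW$walru

Derivation:
All 9 rotations (rotation i = S[i:]+S[:i]):
  rot[0] = walrusKW$
  rot[1] = alrusKW$w
  rot[2] = lrusKW$wa
  rot[3] = rusKW$wal
  rot[4] = usKW$walr
  rot[5] = sKW$walru
  rot[6] = KW$walrus
  rot[7] = W$walrusK
  rot[8] = $walrusKW
Sorted (with $ < everything):
  sorted[0] = $walrusKW
  sorted[1] = KW$walrus
  sorted[2] = W$walrusK
  sorted[3] = alrusKW$w
  sorted[4] = lrusKW$wa
  sorted[5] = rusKW$wal
  sorted[6] = sKW$walru
  sorted[7] = usKW$walr
  sorted[8] = walrusKW$
sorted[6] = sKW$walru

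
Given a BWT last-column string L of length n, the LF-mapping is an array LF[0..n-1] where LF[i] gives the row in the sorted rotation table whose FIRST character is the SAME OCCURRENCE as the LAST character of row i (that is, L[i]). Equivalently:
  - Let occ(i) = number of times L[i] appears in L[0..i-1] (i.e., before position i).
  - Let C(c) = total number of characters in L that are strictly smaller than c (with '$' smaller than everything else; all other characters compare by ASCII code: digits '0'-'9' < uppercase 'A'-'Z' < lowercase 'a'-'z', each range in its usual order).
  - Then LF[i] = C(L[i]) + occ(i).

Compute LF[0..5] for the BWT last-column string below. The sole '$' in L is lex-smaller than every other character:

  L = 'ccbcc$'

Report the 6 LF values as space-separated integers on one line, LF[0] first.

Answer: 2 3 1 4 5 0

Derivation:
Char counts: '$':1, 'b':1, 'c':4
C (first-col start): C('$')=0, C('b')=1, C('c')=2
L[0]='c': occ=0, LF[0]=C('c')+0=2+0=2
L[1]='c': occ=1, LF[1]=C('c')+1=2+1=3
L[2]='b': occ=0, LF[2]=C('b')+0=1+0=1
L[3]='c': occ=2, LF[3]=C('c')+2=2+2=4
L[4]='c': occ=3, LF[4]=C('c')+3=2+3=5
L[5]='$': occ=0, LF[5]=C('$')+0=0+0=0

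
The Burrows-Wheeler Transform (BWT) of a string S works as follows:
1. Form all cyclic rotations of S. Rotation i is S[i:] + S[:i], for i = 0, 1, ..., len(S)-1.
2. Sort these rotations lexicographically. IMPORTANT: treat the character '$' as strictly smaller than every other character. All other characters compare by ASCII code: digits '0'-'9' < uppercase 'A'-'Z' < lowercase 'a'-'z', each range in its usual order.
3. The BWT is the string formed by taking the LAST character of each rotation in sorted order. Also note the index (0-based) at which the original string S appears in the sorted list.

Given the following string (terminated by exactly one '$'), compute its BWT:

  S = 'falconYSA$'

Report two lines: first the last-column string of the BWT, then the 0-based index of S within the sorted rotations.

All 10 rotations (rotation i = S[i:]+S[:i]):
  rot[0] = falconYSA$
  rot[1] = alconYSA$f
  rot[2] = lconYSA$fa
  rot[3] = conYSA$fal
  rot[4] = onYSA$falc
  rot[5] = nYSA$falco
  rot[6] = YSA$falcon
  rot[7] = SA$falconY
  rot[8] = A$falconYS
  rot[9] = $falconYSA
Sorted (with $ < everything):
  sorted[0] = $falconYSA  (last char: 'A')
  sorted[1] = A$falconYS  (last char: 'S')
  sorted[2] = SA$falconY  (last char: 'Y')
  sorted[3] = YSA$falcon  (last char: 'n')
  sorted[4] = alconYSA$f  (last char: 'f')
  sorted[5] = conYSA$fal  (last char: 'l')
  sorted[6] = falconYSA$  (last char: '$')
  sorted[7] = lconYSA$fa  (last char: 'a')
  sorted[8] = nYSA$falco  (last char: 'o')
  sorted[9] = onYSA$falc  (last char: 'c')
Last column: ASYnfl$aoc
Original string S is at sorted index 6

Answer: ASYnfl$aoc
6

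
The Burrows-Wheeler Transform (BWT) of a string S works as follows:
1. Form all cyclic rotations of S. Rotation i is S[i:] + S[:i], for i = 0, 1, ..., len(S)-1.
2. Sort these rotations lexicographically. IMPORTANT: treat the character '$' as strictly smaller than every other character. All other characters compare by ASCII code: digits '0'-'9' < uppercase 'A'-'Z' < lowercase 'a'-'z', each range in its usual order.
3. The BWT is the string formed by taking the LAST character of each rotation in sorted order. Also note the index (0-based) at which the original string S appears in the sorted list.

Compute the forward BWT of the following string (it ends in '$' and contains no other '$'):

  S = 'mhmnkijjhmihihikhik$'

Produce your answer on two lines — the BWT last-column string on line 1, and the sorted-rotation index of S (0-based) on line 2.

Answer: kikijmmhkhhjiiin$hhm
16

Derivation:
All 20 rotations (rotation i = S[i:]+S[:i]):
  rot[0] = mhmnkijjhmihihikhik$
  rot[1] = hmnkijjhmihihikhik$m
  rot[2] = mnkijjhmihihikhik$mh
  rot[3] = nkijjhmihihikhik$mhm
  rot[4] = kijjhmihihikhik$mhmn
  rot[5] = ijjhmihihikhik$mhmnk
  rot[6] = jjhmihihikhik$mhmnki
  rot[7] = jhmihihikhik$mhmnkij
  rot[8] = hmihihikhik$mhmnkijj
  rot[9] = mihihikhik$mhmnkijjh
  rot[10] = ihihikhik$mhmnkijjhm
  rot[11] = hihikhik$mhmnkijjhmi
  rot[12] = ihikhik$mhmnkijjhmih
  rot[13] = hikhik$mhmnkijjhmihi
  rot[14] = ikhik$mhmnkijjhmihih
  rot[15] = khik$mhmnkijjhmihihi
  rot[16] = hik$mhmnkijjhmihihik
  rot[17] = ik$mhmnkijjhmihihikh
  rot[18] = k$mhmnkijjhmihihikhi
  rot[19] = $mhmnkijjhmihihikhik
Sorted (with $ < everything):
  sorted[0] = $mhmnkijjhmihihikhik  (last char: 'k')
  sorted[1] = hihikhik$mhmnkijjhmi  (last char: 'i')
  sorted[2] = hik$mhmnkijjhmihihik  (last char: 'k')
  sorted[3] = hikhik$mhmnkijjhmihi  (last char: 'i')
  sorted[4] = hmihihikhik$mhmnkijj  (last char: 'j')
  sorted[5] = hmnkijjhmihihikhik$m  (last char: 'm')
  sorted[6] = ihihikhik$mhmnkijjhm  (last char: 'm')
  sorted[7] = ihikhik$mhmnkijjhmih  (last char: 'h')
  sorted[8] = ijjhmihihikhik$mhmnk  (last char: 'k')
  sorted[9] = ik$mhmnkijjhmihihikh  (last char: 'h')
  sorted[10] = ikhik$mhmnkijjhmihih  (last char: 'h')
  sorted[11] = jhmihihikhik$mhmnkij  (last char: 'j')
  sorted[12] = jjhmihihikhik$mhmnki  (last char: 'i')
  sorted[13] = k$mhmnkijjhmihihikhi  (last char: 'i')
  sorted[14] = khik$mhmnkijjhmihihi  (last char: 'i')
  sorted[15] = kijjhmihihikhik$mhmn  (last char: 'n')
  sorted[16] = mhmnkijjhmihihikhik$  (last char: '$')
  sorted[17] = mihihikhik$mhmnkijjh  (last char: 'h')
  sorted[18] = mnkijjhmihihikhik$mh  (last char: 'h')
  sorted[19] = nkijjhmihihikhik$mhm  (last char: 'm')
Last column: kikijmmhkhhjiiin$hhm
Original string S is at sorted index 16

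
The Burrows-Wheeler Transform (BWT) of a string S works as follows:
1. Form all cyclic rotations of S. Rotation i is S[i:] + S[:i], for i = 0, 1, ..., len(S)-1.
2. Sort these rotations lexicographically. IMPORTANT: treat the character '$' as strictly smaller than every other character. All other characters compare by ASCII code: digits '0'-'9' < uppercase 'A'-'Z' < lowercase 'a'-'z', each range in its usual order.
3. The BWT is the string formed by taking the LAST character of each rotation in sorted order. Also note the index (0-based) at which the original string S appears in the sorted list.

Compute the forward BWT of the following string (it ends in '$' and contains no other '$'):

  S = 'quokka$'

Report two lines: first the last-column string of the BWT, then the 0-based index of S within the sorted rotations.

All 7 rotations (rotation i = S[i:]+S[:i]):
  rot[0] = quokka$
  rot[1] = uokka$q
  rot[2] = okka$qu
  rot[3] = kka$quo
  rot[4] = ka$quok
  rot[5] = a$quokk
  rot[6] = $quokka
Sorted (with $ < everything):
  sorted[0] = $quokka  (last char: 'a')
  sorted[1] = a$quokk  (last char: 'k')
  sorted[2] = ka$quok  (last char: 'k')
  sorted[3] = kka$quo  (last char: 'o')
  sorted[4] = okka$qu  (last char: 'u')
  sorted[5] = quokka$  (last char: '$')
  sorted[6] = uokka$q  (last char: 'q')
Last column: akkou$q
Original string S is at sorted index 5

Answer: akkou$q
5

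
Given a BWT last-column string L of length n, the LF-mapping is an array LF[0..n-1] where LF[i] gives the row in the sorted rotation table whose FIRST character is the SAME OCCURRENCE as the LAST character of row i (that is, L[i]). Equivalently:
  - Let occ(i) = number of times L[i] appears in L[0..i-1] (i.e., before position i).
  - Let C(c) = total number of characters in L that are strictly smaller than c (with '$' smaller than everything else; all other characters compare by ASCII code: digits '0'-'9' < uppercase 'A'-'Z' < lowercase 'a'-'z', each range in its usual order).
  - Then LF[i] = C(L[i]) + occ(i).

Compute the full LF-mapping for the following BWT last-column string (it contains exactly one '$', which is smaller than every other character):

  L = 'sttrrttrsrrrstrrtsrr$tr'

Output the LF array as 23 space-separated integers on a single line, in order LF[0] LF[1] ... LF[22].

Answer: 12 16 17 1 2 18 19 3 13 4 5 6 14 20 7 8 21 15 9 10 0 22 11

Derivation:
Char counts: '$':1, 'r':11, 's':4, 't':7
C (first-col start): C('$')=0, C('r')=1, C('s')=12, C('t')=16
L[0]='s': occ=0, LF[0]=C('s')+0=12+0=12
L[1]='t': occ=0, LF[1]=C('t')+0=16+0=16
L[2]='t': occ=1, LF[2]=C('t')+1=16+1=17
L[3]='r': occ=0, LF[3]=C('r')+0=1+0=1
L[4]='r': occ=1, LF[4]=C('r')+1=1+1=2
L[5]='t': occ=2, LF[5]=C('t')+2=16+2=18
L[6]='t': occ=3, LF[6]=C('t')+3=16+3=19
L[7]='r': occ=2, LF[7]=C('r')+2=1+2=3
L[8]='s': occ=1, LF[8]=C('s')+1=12+1=13
L[9]='r': occ=3, LF[9]=C('r')+3=1+3=4
L[10]='r': occ=4, LF[10]=C('r')+4=1+4=5
L[11]='r': occ=5, LF[11]=C('r')+5=1+5=6
L[12]='s': occ=2, LF[12]=C('s')+2=12+2=14
L[13]='t': occ=4, LF[13]=C('t')+4=16+4=20
L[14]='r': occ=6, LF[14]=C('r')+6=1+6=7
L[15]='r': occ=7, LF[15]=C('r')+7=1+7=8
L[16]='t': occ=5, LF[16]=C('t')+5=16+5=21
L[17]='s': occ=3, LF[17]=C('s')+3=12+3=15
L[18]='r': occ=8, LF[18]=C('r')+8=1+8=9
L[19]='r': occ=9, LF[19]=C('r')+9=1+9=10
L[20]='$': occ=0, LF[20]=C('$')+0=0+0=0
L[21]='t': occ=6, LF[21]=C('t')+6=16+6=22
L[22]='r': occ=10, LF[22]=C('r')+10=1+10=11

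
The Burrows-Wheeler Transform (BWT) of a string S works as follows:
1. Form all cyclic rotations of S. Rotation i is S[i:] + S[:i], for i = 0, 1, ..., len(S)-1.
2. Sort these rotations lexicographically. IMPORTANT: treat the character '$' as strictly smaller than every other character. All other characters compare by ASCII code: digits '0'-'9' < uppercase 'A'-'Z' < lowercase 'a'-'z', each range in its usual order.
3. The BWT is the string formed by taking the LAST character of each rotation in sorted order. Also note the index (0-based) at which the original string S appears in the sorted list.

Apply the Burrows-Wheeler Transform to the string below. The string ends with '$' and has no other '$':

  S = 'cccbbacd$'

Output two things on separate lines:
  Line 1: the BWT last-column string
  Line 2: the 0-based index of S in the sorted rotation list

All 9 rotations (rotation i = S[i:]+S[:i]):
  rot[0] = cccbbacd$
  rot[1] = ccbbacd$c
  rot[2] = cbbacd$cc
  rot[3] = bbacd$ccc
  rot[4] = bacd$cccb
  rot[5] = acd$cccbb
  rot[6] = cd$cccbba
  rot[7] = d$cccbbac
  rot[8] = $cccbbacd
Sorted (with $ < everything):
  sorted[0] = $cccbbacd  (last char: 'd')
  sorted[1] = acd$cccbb  (last char: 'b')
  sorted[2] = bacd$cccb  (last char: 'b')
  sorted[3] = bbacd$ccc  (last char: 'c')
  sorted[4] = cbbacd$cc  (last char: 'c')
  sorted[5] = ccbbacd$c  (last char: 'c')
  sorted[6] = cccbbacd$  (last char: '$')
  sorted[7] = cd$cccbba  (last char: 'a')
  sorted[8] = d$cccbbac  (last char: 'c')
Last column: dbbccc$ac
Original string S is at sorted index 6

Answer: dbbccc$ac
6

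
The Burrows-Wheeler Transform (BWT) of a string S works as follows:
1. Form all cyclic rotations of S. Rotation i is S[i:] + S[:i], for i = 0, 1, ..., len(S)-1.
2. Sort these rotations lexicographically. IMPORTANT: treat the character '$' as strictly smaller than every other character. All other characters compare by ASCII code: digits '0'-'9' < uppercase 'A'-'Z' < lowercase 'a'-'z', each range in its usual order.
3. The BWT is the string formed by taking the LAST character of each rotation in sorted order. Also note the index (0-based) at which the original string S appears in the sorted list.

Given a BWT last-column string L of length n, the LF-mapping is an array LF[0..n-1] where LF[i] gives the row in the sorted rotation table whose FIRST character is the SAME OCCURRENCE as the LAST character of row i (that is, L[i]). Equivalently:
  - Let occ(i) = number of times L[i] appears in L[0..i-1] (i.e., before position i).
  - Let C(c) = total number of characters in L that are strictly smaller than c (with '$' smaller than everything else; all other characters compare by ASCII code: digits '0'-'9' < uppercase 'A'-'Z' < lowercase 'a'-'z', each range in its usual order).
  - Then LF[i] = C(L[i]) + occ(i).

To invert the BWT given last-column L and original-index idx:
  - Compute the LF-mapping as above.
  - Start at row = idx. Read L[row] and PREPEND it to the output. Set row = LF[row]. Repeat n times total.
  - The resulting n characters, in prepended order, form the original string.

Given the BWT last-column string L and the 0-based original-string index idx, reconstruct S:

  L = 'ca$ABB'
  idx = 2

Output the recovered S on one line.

LF mapping: 5 4 0 1 2 3
Walk LF starting at row 2, prepending L[row]:
  step 1: row=2, L[2]='$', prepend. Next row=LF[2]=0
  step 2: row=0, L[0]='c', prepend. Next row=LF[0]=5
  step 3: row=5, L[5]='B', prepend. Next row=LF[5]=3
  step 4: row=3, L[3]='A', prepend. Next row=LF[3]=1
  step 5: row=1, L[1]='a', prepend. Next row=LF[1]=4
  step 6: row=4, L[4]='B', prepend. Next row=LF[4]=2
Reversed output: BaABc$

Answer: BaABc$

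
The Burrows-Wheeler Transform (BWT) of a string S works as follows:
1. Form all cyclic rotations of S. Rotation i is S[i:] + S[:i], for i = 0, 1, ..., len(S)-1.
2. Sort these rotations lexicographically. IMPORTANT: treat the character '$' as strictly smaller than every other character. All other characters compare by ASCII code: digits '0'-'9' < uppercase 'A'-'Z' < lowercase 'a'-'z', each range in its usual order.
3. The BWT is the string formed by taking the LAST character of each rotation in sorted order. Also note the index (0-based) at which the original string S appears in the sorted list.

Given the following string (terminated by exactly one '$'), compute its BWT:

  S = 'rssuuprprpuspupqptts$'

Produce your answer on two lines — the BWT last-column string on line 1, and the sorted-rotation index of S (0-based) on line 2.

All 21 rotations (rotation i = S[i:]+S[:i]):
  rot[0] = rssuuprprpuspupqptts$
  rot[1] = ssuuprprpuspupqptts$r
  rot[2] = suuprprpuspupqptts$rs
  rot[3] = uuprprpuspupqptts$rss
  rot[4] = uprprpuspupqptts$rssu
  rot[5] = prprpuspupqptts$rssuu
  rot[6] = rprpuspupqptts$rssuup
  rot[7] = prpuspupqptts$rssuupr
  rot[8] = rpuspupqptts$rssuuprp
  rot[9] = puspupqptts$rssuuprpr
  rot[10] = uspupqptts$rssuuprprp
  rot[11] = spupqptts$rssuuprprpu
  rot[12] = pupqptts$rssuuprprpus
  rot[13] = upqptts$rssuuprprpusp
  rot[14] = pqptts$rssuuprprpuspu
  rot[15] = qptts$rssuuprprpuspup
  rot[16] = ptts$rssuuprprpuspupq
  rot[17] = tts$rssuuprprpuspupqp
  rot[18] = ts$rssuuprprpuspupqpt
  rot[19] = s$rssuuprprpuspupqptt
  rot[20] = $rssuuprprpuspupqptts
Sorted (with $ < everything):
  sorted[0] = $rssuuprprpuspupqptts  (last char: 's')
  sorted[1] = pqptts$rssuuprprpuspu  (last char: 'u')
  sorted[2] = prprpuspupqptts$rssuu  (last char: 'u')
  sorted[3] = prpuspupqptts$rssuupr  (last char: 'r')
  sorted[4] = ptts$rssuuprprpuspupq  (last char: 'q')
  sorted[5] = pupqptts$rssuuprprpus  (last char: 's')
  sorted[6] = puspupqptts$rssuuprpr  (last char: 'r')
  sorted[7] = qptts$rssuuprprpuspup  (last char: 'p')
  sorted[8] = rprpuspupqptts$rssuup  (last char: 'p')
  sorted[9] = rpuspupqptts$rssuuprp  (last char: 'p')
  sorted[10] = rssuuprprpuspupqptts$  (last char: '$')
  sorted[11] = s$rssuuprprpuspupqptt  (last char: 't')
  sorted[12] = spupqptts$rssuuprprpu  (last char: 'u')
  sorted[13] = ssuuprprpuspupqptts$r  (last char: 'r')
  sorted[14] = suuprprpuspupqptts$rs  (last char: 's')
  sorted[15] = ts$rssuuprprpuspupqpt  (last char: 't')
  sorted[16] = tts$rssuuprprpuspupqp  (last char: 'p')
  sorted[17] = upqptts$rssuuprprpusp  (last char: 'p')
  sorted[18] = uprprpuspupqptts$rssu  (last char: 'u')
  sorted[19] = uspupqptts$rssuuprprp  (last char: 'p')
  sorted[20] = uuprprpuspupqptts$rss  (last char: 's')
Last column: suurqsrppp$turstppups
Original string S is at sorted index 10

Answer: suurqsrppp$turstppups
10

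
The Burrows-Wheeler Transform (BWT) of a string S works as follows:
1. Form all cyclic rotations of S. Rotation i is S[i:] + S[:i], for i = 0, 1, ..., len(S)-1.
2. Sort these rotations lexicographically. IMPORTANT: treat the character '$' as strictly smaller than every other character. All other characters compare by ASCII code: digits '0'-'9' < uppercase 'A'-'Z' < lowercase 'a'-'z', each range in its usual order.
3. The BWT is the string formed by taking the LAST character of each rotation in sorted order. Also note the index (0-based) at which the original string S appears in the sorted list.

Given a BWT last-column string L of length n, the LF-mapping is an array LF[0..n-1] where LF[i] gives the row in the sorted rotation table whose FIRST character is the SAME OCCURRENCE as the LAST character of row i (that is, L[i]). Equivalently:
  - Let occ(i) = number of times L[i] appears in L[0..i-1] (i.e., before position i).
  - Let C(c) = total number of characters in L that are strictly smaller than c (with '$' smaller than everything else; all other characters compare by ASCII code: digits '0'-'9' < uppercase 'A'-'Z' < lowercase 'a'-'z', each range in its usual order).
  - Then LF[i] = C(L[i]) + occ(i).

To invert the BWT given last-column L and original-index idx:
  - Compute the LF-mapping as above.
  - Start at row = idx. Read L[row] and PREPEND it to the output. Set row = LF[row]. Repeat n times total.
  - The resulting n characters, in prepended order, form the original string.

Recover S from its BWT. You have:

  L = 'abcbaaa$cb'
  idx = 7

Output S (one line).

Answer: bccaababa$

Derivation:
LF mapping: 1 5 8 6 2 3 4 0 9 7
Walk LF starting at row 7, prepending L[row]:
  step 1: row=7, L[7]='$', prepend. Next row=LF[7]=0
  step 2: row=0, L[0]='a', prepend. Next row=LF[0]=1
  step 3: row=1, L[1]='b', prepend. Next row=LF[1]=5
  step 4: row=5, L[5]='a', prepend. Next row=LF[5]=3
  step 5: row=3, L[3]='b', prepend. Next row=LF[3]=6
  step 6: row=6, L[6]='a', prepend. Next row=LF[6]=4
  step 7: row=4, L[4]='a', prepend. Next row=LF[4]=2
  step 8: row=2, L[2]='c', prepend. Next row=LF[2]=8
  step 9: row=8, L[8]='c', prepend. Next row=LF[8]=9
  step 10: row=9, L[9]='b', prepend. Next row=LF[9]=7
Reversed output: bccaababa$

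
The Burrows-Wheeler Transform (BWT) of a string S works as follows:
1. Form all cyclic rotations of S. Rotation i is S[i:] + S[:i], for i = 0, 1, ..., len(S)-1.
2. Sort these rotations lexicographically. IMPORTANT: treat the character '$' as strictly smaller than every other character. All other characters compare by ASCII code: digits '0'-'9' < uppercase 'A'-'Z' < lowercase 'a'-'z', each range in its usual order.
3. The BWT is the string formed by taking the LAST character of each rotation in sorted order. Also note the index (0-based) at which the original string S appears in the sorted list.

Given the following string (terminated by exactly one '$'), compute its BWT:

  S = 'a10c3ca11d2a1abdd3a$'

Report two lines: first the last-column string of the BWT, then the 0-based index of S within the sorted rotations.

Answer: a1aaa1ddc3$c21a031db
10

Derivation:
All 20 rotations (rotation i = S[i:]+S[:i]):
  rot[0] = a10c3ca11d2a1abdd3a$
  rot[1] = 10c3ca11d2a1abdd3a$a
  rot[2] = 0c3ca11d2a1abdd3a$a1
  rot[3] = c3ca11d2a1abdd3a$a10
  rot[4] = 3ca11d2a1abdd3a$a10c
  rot[5] = ca11d2a1abdd3a$a10c3
  rot[6] = a11d2a1abdd3a$a10c3c
  rot[7] = 11d2a1abdd3a$a10c3ca
  rot[8] = 1d2a1abdd3a$a10c3ca1
  rot[9] = d2a1abdd3a$a10c3ca11
  rot[10] = 2a1abdd3a$a10c3ca11d
  rot[11] = a1abdd3a$a10c3ca11d2
  rot[12] = 1abdd3a$a10c3ca11d2a
  rot[13] = abdd3a$a10c3ca11d2a1
  rot[14] = bdd3a$a10c3ca11d2a1a
  rot[15] = dd3a$a10c3ca11d2a1ab
  rot[16] = d3a$a10c3ca11d2a1abd
  rot[17] = 3a$a10c3ca11d2a1abdd
  rot[18] = a$a10c3ca11d2a1abdd3
  rot[19] = $a10c3ca11d2a1abdd3a
Sorted (with $ < everything):
  sorted[0] = $a10c3ca11d2a1abdd3a  (last char: 'a')
  sorted[1] = 0c3ca11d2a1abdd3a$a1  (last char: '1')
  sorted[2] = 10c3ca11d2a1abdd3a$a  (last char: 'a')
  sorted[3] = 11d2a1abdd3a$a10c3ca  (last char: 'a')
  sorted[4] = 1abdd3a$a10c3ca11d2a  (last char: 'a')
  sorted[5] = 1d2a1abdd3a$a10c3ca1  (last char: '1')
  sorted[6] = 2a1abdd3a$a10c3ca11d  (last char: 'd')
  sorted[7] = 3a$a10c3ca11d2a1abdd  (last char: 'd')
  sorted[8] = 3ca11d2a1abdd3a$a10c  (last char: 'c')
  sorted[9] = a$a10c3ca11d2a1abdd3  (last char: '3')
  sorted[10] = a10c3ca11d2a1abdd3a$  (last char: '$')
  sorted[11] = a11d2a1abdd3a$a10c3c  (last char: 'c')
  sorted[12] = a1abdd3a$a10c3ca11d2  (last char: '2')
  sorted[13] = abdd3a$a10c3ca11d2a1  (last char: '1')
  sorted[14] = bdd3a$a10c3ca11d2a1a  (last char: 'a')
  sorted[15] = c3ca11d2a1abdd3a$a10  (last char: '0')
  sorted[16] = ca11d2a1abdd3a$a10c3  (last char: '3')
  sorted[17] = d2a1abdd3a$a10c3ca11  (last char: '1')
  sorted[18] = d3a$a10c3ca11d2a1abd  (last char: 'd')
  sorted[19] = dd3a$a10c3ca11d2a1ab  (last char: 'b')
Last column: a1aaa1ddc3$c21a031db
Original string S is at sorted index 10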